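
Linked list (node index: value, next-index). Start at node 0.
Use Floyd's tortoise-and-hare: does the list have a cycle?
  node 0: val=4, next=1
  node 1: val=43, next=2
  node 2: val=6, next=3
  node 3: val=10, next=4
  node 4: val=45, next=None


Floyd's tortoise (slow, +1) and hare (fast, +2):
  init: slow=0, fast=0
  step 1: slow=1, fast=2
  step 2: slow=2, fast=4
  step 3: fast -> None, no cycle

Cycle: no


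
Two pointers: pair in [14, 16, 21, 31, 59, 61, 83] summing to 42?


lo=0(14)+hi=6(83)=97
lo=0(14)+hi=5(61)=75
lo=0(14)+hi=4(59)=73
lo=0(14)+hi=3(31)=45
lo=0(14)+hi=2(21)=35
lo=1(16)+hi=2(21)=37

No pair found


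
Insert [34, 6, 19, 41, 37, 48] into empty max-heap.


Insert 34: [34]
Insert 6: [34, 6]
Insert 19: [34, 6, 19]
Insert 41: [41, 34, 19, 6]
Insert 37: [41, 37, 19, 6, 34]
Insert 48: [48, 37, 41, 6, 34, 19]

Final heap: [48, 37, 41, 6, 34, 19]


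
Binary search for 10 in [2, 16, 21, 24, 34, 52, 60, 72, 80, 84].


Step 1: lo=0, hi=9, mid=4, val=34
Step 2: lo=0, hi=3, mid=1, val=16
Step 3: lo=0, hi=0, mid=0, val=2

Not found


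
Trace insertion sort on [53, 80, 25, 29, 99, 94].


Initial: [53, 80, 25, 29, 99, 94]
Insert 80: [53, 80, 25, 29, 99, 94]
Insert 25: [25, 53, 80, 29, 99, 94]
Insert 29: [25, 29, 53, 80, 99, 94]
Insert 99: [25, 29, 53, 80, 99, 94]
Insert 94: [25, 29, 53, 80, 94, 99]

Sorted: [25, 29, 53, 80, 94, 99]


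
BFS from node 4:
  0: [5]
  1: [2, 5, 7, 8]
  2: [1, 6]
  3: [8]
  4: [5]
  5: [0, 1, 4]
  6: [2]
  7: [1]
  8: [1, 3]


Visit 4, enqueue [5]
Visit 5, enqueue [0, 1]
Visit 0, enqueue []
Visit 1, enqueue [2, 7, 8]
Visit 2, enqueue [6]
Visit 7, enqueue []
Visit 8, enqueue [3]
Visit 6, enqueue []
Visit 3, enqueue []

BFS order: [4, 5, 0, 1, 2, 7, 8, 6, 3]


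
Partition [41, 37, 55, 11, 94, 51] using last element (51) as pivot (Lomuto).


Pivot: 51
  41 <= 51: advance i (no swap)
  37 <= 51: advance i (no swap)
  11 <= 51: swap -> [41, 37, 11, 55, 94, 51]
Place pivot at 3: [41, 37, 11, 51, 94, 55]

Partitioned: [41, 37, 11, 51, 94, 55]


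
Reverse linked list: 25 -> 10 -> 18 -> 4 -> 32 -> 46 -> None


Step 1: curr=25, set curr.next=prev(None) | reversed so far: 25
Step 2: curr=10, set curr.next=prev(25) | reversed so far: 10 -> 25
Step 3: curr=18, set curr.next=prev(10) | reversed so far: 18 -> 10 -> 25
Step 4: curr=4, set curr.next=prev(18) | reversed so far: 4 -> 18 -> 10 -> 25
Step 5: curr=32, set curr.next=prev(4) | reversed so far: 32 -> 4 -> 18 -> 10 -> 25
Step 6: curr=46, set curr.next=prev(32) | reversed so far: 46 -> 32 -> 4 -> 18 -> 10 -> 25

46 -> 32 -> 4 -> 18 -> 10 -> 25 -> None


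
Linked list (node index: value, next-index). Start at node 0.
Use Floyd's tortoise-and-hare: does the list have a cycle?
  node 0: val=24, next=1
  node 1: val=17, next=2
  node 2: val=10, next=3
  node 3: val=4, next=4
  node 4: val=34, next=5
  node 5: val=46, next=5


Floyd's tortoise (slow, +1) and hare (fast, +2):
  init: slow=0, fast=0
  step 1: slow=1, fast=2
  step 2: slow=2, fast=4
  step 3: slow=3, fast=5
  step 4: slow=4, fast=5
  step 5: slow=5, fast=5
  slow == fast at node 5: cycle detected

Cycle: yes


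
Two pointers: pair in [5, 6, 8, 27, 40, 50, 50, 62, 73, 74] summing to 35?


lo=0(5)+hi=9(74)=79
lo=0(5)+hi=8(73)=78
lo=0(5)+hi=7(62)=67
lo=0(5)+hi=6(50)=55
lo=0(5)+hi=5(50)=55
lo=0(5)+hi=4(40)=45
lo=0(5)+hi=3(27)=32
lo=1(6)+hi=3(27)=33
lo=2(8)+hi=3(27)=35

Yes: 8+27=35


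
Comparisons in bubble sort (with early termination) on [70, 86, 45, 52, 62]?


Algorithm: bubble sort (with early termination)
Input: [70, 86, 45, 52, 62]
Sorted: [45, 52, 62, 70, 86]

9


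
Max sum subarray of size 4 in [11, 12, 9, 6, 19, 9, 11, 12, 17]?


[0:4]: 38
[1:5]: 46
[2:6]: 43
[3:7]: 45
[4:8]: 51
[5:9]: 49

Max: 51 at [4:8]


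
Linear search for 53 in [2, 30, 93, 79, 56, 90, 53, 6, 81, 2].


i=0: 2!=53
i=1: 30!=53
i=2: 93!=53
i=3: 79!=53
i=4: 56!=53
i=5: 90!=53
i=6: 53==53 found!

Found at 6, 7 comps


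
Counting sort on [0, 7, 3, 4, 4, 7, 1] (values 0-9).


Input: [0, 7, 3, 4, 4, 7, 1]
Counts: [1, 1, 0, 1, 2, 0, 0, 2, 0, 0]

Sorted: [0, 1, 3, 4, 4, 7, 7]


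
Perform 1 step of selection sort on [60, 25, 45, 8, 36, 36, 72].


Initial: [60, 25, 45, 8, 36, 36, 72]
Step 1: min=8 at 3
  Swap: [8, 25, 45, 60, 36, 36, 72]

After 1 step: [8, 25, 45, 60, 36, 36, 72]


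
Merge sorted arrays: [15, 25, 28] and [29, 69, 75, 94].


Take 15 from A
Take 25 from A
Take 28 from A

Merged: [15, 25, 28, 29, 69, 75, 94]


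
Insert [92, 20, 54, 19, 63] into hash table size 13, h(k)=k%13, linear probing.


Insert 92: h=1 -> slot 1
Insert 20: h=7 -> slot 7
Insert 54: h=2 -> slot 2
Insert 19: h=6 -> slot 6
Insert 63: h=11 -> slot 11

Table: [None, 92, 54, None, None, None, 19, 20, None, None, None, 63, None]


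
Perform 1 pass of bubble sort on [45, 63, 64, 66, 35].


Initial: [45, 63, 64, 66, 35]
Pass 1: [45, 63, 64, 35, 66] (1 swaps)

After 1 pass: [45, 63, 64, 35, 66]


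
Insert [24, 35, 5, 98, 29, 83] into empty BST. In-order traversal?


Insert 24: root
Insert 35: R from 24
Insert 5: L from 24
Insert 98: R from 24 -> R from 35
Insert 29: R from 24 -> L from 35
Insert 83: R from 24 -> R from 35 -> L from 98

In-order: [5, 24, 29, 35, 83, 98]


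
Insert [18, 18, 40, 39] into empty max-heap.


Insert 18: [18]
Insert 18: [18, 18]
Insert 40: [40, 18, 18]
Insert 39: [40, 39, 18, 18]

Final heap: [40, 39, 18, 18]


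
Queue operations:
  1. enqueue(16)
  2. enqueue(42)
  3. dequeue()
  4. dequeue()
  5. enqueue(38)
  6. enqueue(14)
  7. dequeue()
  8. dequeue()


enqueue(16) -> [16]
enqueue(42) -> [16, 42]
dequeue()->16, [42]
dequeue()->42, []
enqueue(38) -> [38]
enqueue(14) -> [38, 14]
dequeue()->38, [14]
dequeue()->14, []

Final queue: []


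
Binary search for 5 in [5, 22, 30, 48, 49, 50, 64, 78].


Step 1: lo=0, hi=7, mid=3, val=48
Step 2: lo=0, hi=2, mid=1, val=22
Step 3: lo=0, hi=0, mid=0, val=5

Found at index 0


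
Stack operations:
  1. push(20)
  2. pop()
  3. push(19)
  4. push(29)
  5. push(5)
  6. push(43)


push(20) -> [20]
pop()->20, []
push(19) -> [19]
push(29) -> [19, 29]
push(5) -> [19, 29, 5]
push(43) -> [19, 29, 5, 43]

Final stack: [19, 29, 5, 43]


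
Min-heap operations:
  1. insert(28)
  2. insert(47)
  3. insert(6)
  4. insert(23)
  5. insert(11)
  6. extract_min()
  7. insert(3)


insert(28) -> [28]
insert(47) -> [28, 47]
insert(6) -> [6, 47, 28]
insert(23) -> [6, 23, 28, 47]
insert(11) -> [6, 11, 28, 47, 23]
extract_min()->6, [11, 23, 28, 47]
insert(3) -> [3, 11, 28, 47, 23]

Final heap: [3, 11, 28, 47, 23]


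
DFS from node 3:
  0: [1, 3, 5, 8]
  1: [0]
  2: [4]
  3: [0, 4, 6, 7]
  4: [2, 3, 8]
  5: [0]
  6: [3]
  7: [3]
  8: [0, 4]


Visit 3, push [7, 6, 4, 0]
Visit 0, push [8, 5, 1]
Visit 1, push []
Visit 5, push []
Visit 8, push [4]
Visit 4, push [2]
Visit 2, push []
Visit 6, push []
Visit 7, push []

DFS order: [3, 0, 1, 5, 8, 4, 2, 6, 7]


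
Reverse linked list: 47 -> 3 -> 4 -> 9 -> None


Step 1: curr=47, set curr.next=prev(None) | reversed so far: 47
Step 2: curr=3, set curr.next=prev(47) | reversed so far: 3 -> 47
Step 3: curr=4, set curr.next=prev(3) | reversed so far: 4 -> 3 -> 47
Step 4: curr=9, set curr.next=prev(4) | reversed so far: 9 -> 4 -> 3 -> 47

9 -> 4 -> 3 -> 47 -> None


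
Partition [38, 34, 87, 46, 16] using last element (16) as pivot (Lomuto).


Pivot: 16
Place pivot at 0: [16, 34, 87, 46, 38]

Partitioned: [16, 34, 87, 46, 38]


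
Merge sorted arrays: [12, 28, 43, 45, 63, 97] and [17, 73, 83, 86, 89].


Take 12 from A
Take 17 from B
Take 28 from A
Take 43 from A
Take 45 from A
Take 63 from A
Take 73 from B
Take 83 from B
Take 86 from B
Take 89 from B

Merged: [12, 17, 28, 43, 45, 63, 73, 83, 86, 89, 97]


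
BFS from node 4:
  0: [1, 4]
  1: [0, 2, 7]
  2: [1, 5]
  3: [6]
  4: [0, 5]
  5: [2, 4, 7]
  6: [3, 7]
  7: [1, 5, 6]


Visit 4, enqueue [0, 5]
Visit 0, enqueue [1]
Visit 5, enqueue [2, 7]
Visit 1, enqueue []
Visit 2, enqueue []
Visit 7, enqueue [6]
Visit 6, enqueue [3]
Visit 3, enqueue []

BFS order: [4, 0, 5, 1, 2, 7, 6, 3]


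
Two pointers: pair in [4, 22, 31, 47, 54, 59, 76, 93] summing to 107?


lo=0(4)+hi=7(93)=97
lo=1(22)+hi=7(93)=115
lo=1(22)+hi=6(76)=98
lo=2(31)+hi=6(76)=107

Yes: 31+76=107


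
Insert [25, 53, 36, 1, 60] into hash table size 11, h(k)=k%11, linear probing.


Insert 25: h=3 -> slot 3
Insert 53: h=9 -> slot 9
Insert 36: h=3, 1 probes -> slot 4
Insert 1: h=1 -> slot 1
Insert 60: h=5 -> slot 5

Table: [None, 1, None, 25, 36, 60, None, None, None, 53, None]


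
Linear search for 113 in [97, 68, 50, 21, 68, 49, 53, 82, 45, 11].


i=0: 97!=113
i=1: 68!=113
i=2: 50!=113
i=3: 21!=113
i=4: 68!=113
i=5: 49!=113
i=6: 53!=113
i=7: 82!=113
i=8: 45!=113
i=9: 11!=113

Not found, 10 comps


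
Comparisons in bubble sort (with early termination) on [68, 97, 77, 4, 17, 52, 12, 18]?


Algorithm: bubble sort (with early termination)
Input: [68, 97, 77, 4, 17, 52, 12, 18]
Sorted: [4, 12, 17, 18, 52, 68, 77, 97]

27


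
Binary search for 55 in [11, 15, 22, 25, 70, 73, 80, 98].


Step 1: lo=0, hi=7, mid=3, val=25
Step 2: lo=4, hi=7, mid=5, val=73
Step 3: lo=4, hi=4, mid=4, val=70

Not found


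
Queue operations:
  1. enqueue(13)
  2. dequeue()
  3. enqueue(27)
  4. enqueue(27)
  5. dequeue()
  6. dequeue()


enqueue(13) -> [13]
dequeue()->13, []
enqueue(27) -> [27]
enqueue(27) -> [27, 27]
dequeue()->27, [27]
dequeue()->27, []

Final queue: []


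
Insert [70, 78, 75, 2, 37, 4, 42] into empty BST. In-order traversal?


Insert 70: root
Insert 78: R from 70
Insert 75: R from 70 -> L from 78
Insert 2: L from 70
Insert 37: L from 70 -> R from 2
Insert 4: L from 70 -> R from 2 -> L from 37
Insert 42: L from 70 -> R from 2 -> R from 37

In-order: [2, 4, 37, 42, 70, 75, 78]


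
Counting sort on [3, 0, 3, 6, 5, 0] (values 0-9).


Input: [3, 0, 3, 6, 5, 0]
Counts: [2, 0, 0, 2, 0, 1, 1, 0, 0, 0]

Sorted: [0, 0, 3, 3, 5, 6]


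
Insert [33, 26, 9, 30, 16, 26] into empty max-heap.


Insert 33: [33]
Insert 26: [33, 26]
Insert 9: [33, 26, 9]
Insert 30: [33, 30, 9, 26]
Insert 16: [33, 30, 9, 26, 16]
Insert 26: [33, 30, 26, 26, 16, 9]

Final heap: [33, 30, 26, 26, 16, 9]


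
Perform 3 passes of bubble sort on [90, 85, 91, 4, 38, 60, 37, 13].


Initial: [90, 85, 91, 4, 38, 60, 37, 13]
Pass 1: [85, 90, 4, 38, 60, 37, 13, 91] (6 swaps)
Pass 2: [85, 4, 38, 60, 37, 13, 90, 91] (5 swaps)
Pass 3: [4, 38, 60, 37, 13, 85, 90, 91] (5 swaps)

After 3 passes: [4, 38, 60, 37, 13, 85, 90, 91]


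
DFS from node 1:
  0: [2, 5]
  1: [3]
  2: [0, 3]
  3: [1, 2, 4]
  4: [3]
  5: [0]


Visit 1, push [3]
Visit 3, push [4, 2]
Visit 2, push [0]
Visit 0, push [5]
Visit 5, push []
Visit 4, push []

DFS order: [1, 3, 2, 0, 5, 4]


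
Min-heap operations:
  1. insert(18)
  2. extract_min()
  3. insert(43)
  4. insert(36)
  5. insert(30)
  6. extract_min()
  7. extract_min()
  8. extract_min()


insert(18) -> [18]
extract_min()->18, []
insert(43) -> [43]
insert(36) -> [36, 43]
insert(30) -> [30, 43, 36]
extract_min()->30, [36, 43]
extract_min()->36, [43]
extract_min()->43, []

Final heap: []


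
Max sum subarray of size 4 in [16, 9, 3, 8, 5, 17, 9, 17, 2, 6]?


[0:4]: 36
[1:5]: 25
[2:6]: 33
[3:7]: 39
[4:8]: 48
[5:9]: 45
[6:10]: 34

Max: 48 at [4:8]


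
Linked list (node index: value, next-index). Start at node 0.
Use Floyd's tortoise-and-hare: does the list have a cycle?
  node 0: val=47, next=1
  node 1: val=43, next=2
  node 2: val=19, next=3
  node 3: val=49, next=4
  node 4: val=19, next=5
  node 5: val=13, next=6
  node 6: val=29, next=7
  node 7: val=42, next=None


Floyd's tortoise (slow, +1) and hare (fast, +2):
  init: slow=0, fast=0
  step 1: slow=1, fast=2
  step 2: slow=2, fast=4
  step 3: slow=3, fast=6
  step 4: fast 6->7->None, no cycle

Cycle: no


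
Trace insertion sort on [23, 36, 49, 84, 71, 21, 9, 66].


Initial: [23, 36, 49, 84, 71, 21, 9, 66]
Insert 36: [23, 36, 49, 84, 71, 21, 9, 66]
Insert 49: [23, 36, 49, 84, 71, 21, 9, 66]
Insert 84: [23, 36, 49, 84, 71, 21, 9, 66]
Insert 71: [23, 36, 49, 71, 84, 21, 9, 66]
Insert 21: [21, 23, 36, 49, 71, 84, 9, 66]
Insert 9: [9, 21, 23, 36, 49, 71, 84, 66]
Insert 66: [9, 21, 23, 36, 49, 66, 71, 84]

Sorted: [9, 21, 23, 36, 49, 66, 71, 84]


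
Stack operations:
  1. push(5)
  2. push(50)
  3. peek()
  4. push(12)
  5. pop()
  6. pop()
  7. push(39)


push(5) -> [5]
push(50) -> [5, 50]
peek()->50
push(12) -> [5, 50, 12]
pop()->12, [5, 50]
pop()->50, [5]
push(39) -> [5, 39]

Final stack: [5, 39]


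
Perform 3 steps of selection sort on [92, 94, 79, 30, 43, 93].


Initial: [92, 94, 79, 30, 43, 93]
Step 1: min=30 at 3
  Swap: [30, 94, 79, 92, 43, 93]
Step 2: min=43 at 4
  Swap: [30, 43, 79, 92, 94, 93]
Step 3: min=79 at 2
  Swap: [30, 43, 79, 92, 94, 93]

After 3 steps: [30, 43, 79, 92, 94, 93]


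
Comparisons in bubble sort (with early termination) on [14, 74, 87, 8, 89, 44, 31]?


Algorithm: bubble sort (with early termination)
Input: [14, 74, 87, 8, 89, 44, 31]
Sorted: [8, 14, 31, 44, 74, 87, 89]

20


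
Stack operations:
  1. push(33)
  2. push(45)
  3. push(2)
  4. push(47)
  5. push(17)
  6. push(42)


push(33) -> [33]
push(45) -> [33, 45]
push(2) -> [33, 45, 2]
push(47) -> [33, 45, 2, 47]
push(17) -> [33, 45, 2, 47, 17]
push(42) -> [33, 45, 2, 47, 17, 42]

Final stack: [33, 45, 2, 47, 17, 42]


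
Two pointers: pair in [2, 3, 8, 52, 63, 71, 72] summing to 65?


lo=0(2)+hi=6(72)=74
lo=0(2)+hi=5(71)=73
lo=0(2)+hi=4(63)=65

Yes: 2+63=65


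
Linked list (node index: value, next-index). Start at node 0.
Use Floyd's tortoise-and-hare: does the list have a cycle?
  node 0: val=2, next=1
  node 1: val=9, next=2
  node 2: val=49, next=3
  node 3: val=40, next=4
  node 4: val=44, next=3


Floyd's tortoise (slow, +1) and hare (fast, +2):
  init: slow=0, fast=0
  step 1: slow=1, fast=2
  step 2: slow=2, fast=4
  step 3: slow=3, fast=4
  step 4: slow=4, fast=4
  slow == fast at node 4: cycle detected

Cycle: yes


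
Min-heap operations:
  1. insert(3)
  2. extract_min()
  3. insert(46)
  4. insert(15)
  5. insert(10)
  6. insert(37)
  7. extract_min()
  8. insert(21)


insert(3) -> [3]
extract_min()->3, []
insert(46) -> [46]
insert(15) -> [15, 46]
insert(10) -> [10, 46, 15]
insert(37) -> [10, 37, 15, 46]
extract_min()->10, [15, 37, 46]
insert(21) -> [15, 21, 46, 37]

Final heap: [15, 21, 46, 37]


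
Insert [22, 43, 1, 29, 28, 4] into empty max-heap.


Insert 22: [22]
Insert 43: [43, 22]
Insert 1: [43, 22, 1]
Insert 29: [43, 29, 1, 22]
Insert 28: [43, 29, 1, 22, 28]
Insert 4: [43, 29, 4, 22, 28, 1]

Final heap: [43, 29, 4, 22, 28, 1]


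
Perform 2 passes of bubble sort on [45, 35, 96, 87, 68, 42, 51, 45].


Initial: [45, 35, 96, 87, 68, 42, 51, 45]
Pass 1: [35, 45, 87, 68, 42, 51, 45, 96] (6 swaps)
Pass 2: [35, 45, 68, 42, 51, 45, 87, 96] (4 swaps)

After 2 passes: [35, 45, 68, 42, 51, 45, 87, 96]


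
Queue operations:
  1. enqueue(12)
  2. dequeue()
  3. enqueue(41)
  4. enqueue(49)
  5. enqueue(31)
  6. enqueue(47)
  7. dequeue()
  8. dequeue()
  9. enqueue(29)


enqueue(12) -> [12]
dequeue()->12, []
enqueue(41) -> [41]
enqueue(49) -> [41, 49]
enqueue(31) -> [41, 49, 31]
enqueue(47) -> [41, 49, 31, 47]
dequeue()->41, [49, 31, 47]
dequeue()->49, [31, 47]
enqueue(29) -> [31, 47, 29]

Final queue: [31, 47, 29]


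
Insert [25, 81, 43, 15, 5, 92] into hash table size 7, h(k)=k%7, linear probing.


Insert 25: h=4 -> slot 4
Insert 81: h=4, 1 probes -> slot 5
Insert 43: h=1 -> slot 1
Insert 15: h=1, 1 probes -> slot 2
Insert 5: h=5, 1 probes -> slot 6
Insert 92: h=1, 2 probes -> slot 3

Table: [None, 43, 15, 92, 25, 81, 5]


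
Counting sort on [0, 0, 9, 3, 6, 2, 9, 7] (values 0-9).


Input: [0, 0, 9, 3, 6, 2, 9, 7]
Counts: [2, 0, 1, 1, 0, 0, 1, 1, 0, 2]

Sorted: [0, 0, 2, 3, 6, 7, 9, 9]


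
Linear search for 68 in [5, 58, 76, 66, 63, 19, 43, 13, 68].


i=0: 5!=68
i=1: 58!=68
i=2: 76!=68
i=3: 66!=68
i=4: 63!=68
i=5: 19!=68
i=6: 43!=68
i=7: 13!=68
i=8: 68==68 found!

Found at 8, 9 comps


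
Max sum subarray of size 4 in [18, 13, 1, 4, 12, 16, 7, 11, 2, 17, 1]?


[0:4]: 36
[1:5]: 30
[2:6]: 33
[3:7]: 39
[4:8]: 46
[5:9]: 36
[6:10]: 37
[7:11]: 31

Max: 46 at [4:8]


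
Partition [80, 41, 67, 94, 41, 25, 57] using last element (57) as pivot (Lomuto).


Pivot: 57
  41 <= 57: swap -> [41, 80, 67, 94, 41, 25, 57]
  41 <= 57: swap -> [41, 41, 67, 94, 80, 25, 57]
  25 <= 57: swap -> [41, 41, 25, 94, 80, 67, 57]
Place pivot at 3: [41, 41, 25, 57, 80, 67, 94]

Partitioned: [41, 41, 25, 57, 80, 67, 94]


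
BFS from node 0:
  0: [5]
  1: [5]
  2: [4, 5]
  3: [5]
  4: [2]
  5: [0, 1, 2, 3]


Visit 0, enqueue [5]
Visit 5, enqueue [1, 2, 3]
Visit 1, enqueue []
Visit 2, enqueue [4]
Visit 3, enqueue []
Visit 4, enqueue []

BFS order: [0, 5, 1, 2, 3, 4]


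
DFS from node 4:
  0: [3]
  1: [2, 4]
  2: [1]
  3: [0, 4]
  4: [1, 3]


Visit 4, push [3, 1]
Visit 1, push [2]
Visit 2, push []
Visit 3, push [0]
Visit 0, push []

DFS order: [4, 1, 2, 3, 0]


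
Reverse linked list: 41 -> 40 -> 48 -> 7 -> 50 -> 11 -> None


Step 1: curr=41, set curr.next=prev(None) | reversed so far: 41
Step 2: curr=40, set curr.next=prev(41) | reversed so far: 40 -> 41
Step 3: curr=48, set curr.next=prev(40) | reversed so far: 48 -> 40 -> 41
Step 4: curr=7, set curr.next=prev(48) | reversed so far: 7 -> 48 -> 40 -> 41
Step 5: curr=50, set curr.next=prev(7) | reversed so far: 50 -> 7 -> 48 -> 40 -> 41
Step 6: curr=11, set curr.next=prev(50) | reversed so far: 11 -> 50 -> 7 -> 48 -> 40 -> 41

11 -> 50 -> 7 -> 48 -> 40 -> 41 -> None


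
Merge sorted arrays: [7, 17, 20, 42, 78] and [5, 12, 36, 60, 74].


Take 5 from B
Take 7 from A
Take 12 from B
Take 17 from A
Take 20 from A
Take 36 from B
Take 42 from A
Take 60 from B
Take 74 from B

Merged: [5, 7, 12, 17, 20, 36, 42, 60, 74, 78]


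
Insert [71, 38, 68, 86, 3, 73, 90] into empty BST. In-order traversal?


Insert 71: root
Insert 38: L from 71
Insert 68: L from 71 -> R from 38
Insert 86: R from 71
Insert 3: L from 71 -> L from 38
Insert 73: R from 71 -> L from 86
Insert 90: R from 71 -> R from 86

In-order: [3, 38, 68, 71, 73, 86, 90]


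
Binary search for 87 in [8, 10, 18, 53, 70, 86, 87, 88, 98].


Step 1: lo=0, hi=8, mid=4, val=70
Step 2: lo=5, hi=8, mid=6, val=87

Found at index 6


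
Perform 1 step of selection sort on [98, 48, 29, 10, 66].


Initial: [98, 48, 29, 10, 66]
Step 1: min=10 at 3
  Swap: [10, 48, 29, 98, 66]

After 1 step: [10, 48, 29, 98, 66]


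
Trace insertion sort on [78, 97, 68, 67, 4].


Initial: [78, 97, 68, 67, 4]
Insert 97: [78, 97, 68, 67, 4]
Insert 68: [68, 78, 97, 67, 4]
Insert 67: [67, 68, 78, 97, 4]
Insert 4: [4, 67, 68, 78, 97]

Sorted: [4, 67, 68, 78, 97]


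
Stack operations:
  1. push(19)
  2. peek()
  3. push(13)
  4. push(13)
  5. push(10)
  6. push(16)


push(19) -> [19]
peek()->19
push(13) -> [19, 13]
push(13) -> [19, 13, 13]
push(10) -> [19, 13, 13, 10]
push(16) -> [19, 13, 13, 10, 16]

Final stack: [19, 13, 13, 10, 16]


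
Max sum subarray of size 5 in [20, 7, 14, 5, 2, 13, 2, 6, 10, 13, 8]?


[0:5]: 48
[1:6]: 41
[2:7]: 36
[3:8]: 28
[4:9]: 33
[5:10]: 44
[6:11]: 39

Max: 48 at [0:5]


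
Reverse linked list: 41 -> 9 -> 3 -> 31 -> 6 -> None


Step 1: curr=41, set curr.next=prev(None) | reversed so far: 41
Step 2: curr=9, set curr.next=prev(41) | reversed so far: 9 -> 41
Step 3: curr=3, set curr.next=prev(9) | reversed so far: 3 -> 9 -> 41
Step 4: curr=31, set curr.next=prev(3) | reversed so far: 31 -> 3 -> 9 -> 41
Step 5: curr=6, set curr.next=prev(31) | reversed so far: 6 -> 31 -> 3 -> 9 -> 41

6 -> 31 -> 3 -> 9 -> 41 -> None


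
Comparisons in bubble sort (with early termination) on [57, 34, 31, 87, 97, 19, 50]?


Algorithm: bubble sort (with early termination)
Input: [57, 34, 31, 87, 97, 19, 50]
Sorted: [19, 31, 34, 50, 57, 87, 97]

21


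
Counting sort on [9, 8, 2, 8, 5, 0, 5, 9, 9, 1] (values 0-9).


Input: [9, 8, 2, 8, 5, 0, 5, 9, 9, 1]
Counts: [1, 1, 1, 0, 0, 2, 0, 0, 2, 3]

Sorted: [0, 1, 2, 5, 5, 8, 8, 9, 9, 9]


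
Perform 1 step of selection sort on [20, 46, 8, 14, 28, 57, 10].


Initial: [20, 46, 8, 14, 28, 57, 10]
Step 1: min=8 at 2
  Swap: [8, 46, 20, 14, 28, 57, 10]

After 1 step: [8, 46, 20, 14, 28, 57, 10]


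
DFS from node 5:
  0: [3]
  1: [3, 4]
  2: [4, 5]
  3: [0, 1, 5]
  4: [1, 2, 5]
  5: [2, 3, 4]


Visit 5, push [4, 3, 2]
Visit 2, push [4]
Visit 4, push [1]
Visit 1, push [3]
Visit 3, push [0]
Visit 0, push []

DFS order: [5, 2, 4, 1, 3, 0]


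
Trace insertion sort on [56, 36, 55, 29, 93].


Initial: [56, 36, 55, 29, 93]
Insert 36: [36, 56, 55, 29, 93]
Insert 55: [36, 55, 56, 29, 93]
Insert 29: [29, 36, 55, 56, 93]
Insert 93: [29, 36, 55, 56, 93]

Sorted: [29, 36, 55, 56, 93]


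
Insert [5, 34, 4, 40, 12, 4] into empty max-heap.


Insert 5: [5]
Insert 34: [34, 5]
Insert 4: [34, 5, 4]
Insert 40: [40, 34, 4, 5]
Insert 12: [40, 34, 4, 5, 12]
Insert 4: [40, 34, 4, 5, 12, 4]

Final heap: [40, 34, 4, 5, 12, 4]


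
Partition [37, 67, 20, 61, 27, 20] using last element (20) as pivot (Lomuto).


Pivot: 20
  20 <= 20: swap -> [20, 67, 37, 61, 27, 20]
Place pivot at 1: [20, 20, 37, 61, 27, 67]

Partitioned: [20, 20, 37, 61, 27, 67]


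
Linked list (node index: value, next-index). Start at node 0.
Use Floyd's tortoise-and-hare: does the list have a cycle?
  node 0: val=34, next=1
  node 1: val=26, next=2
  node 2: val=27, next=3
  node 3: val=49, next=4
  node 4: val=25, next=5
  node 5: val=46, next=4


Floyd's tortoise (slow, +1) and hare (fast, +2):
  init: slow=0, fast=0
  step 1: slow=1, fast=2
  step 2: slow=2, fast=4
  step 3: slow=3, fast=4
  step 4: slow=4, fast=4
  slow == fast at node 4: cycle detected

Cycle: yes


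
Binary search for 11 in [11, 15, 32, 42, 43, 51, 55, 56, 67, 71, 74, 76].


Step 1: lo=0, hi=11, mid=5, val=51
Step 2: lo=0, hi=4, mid=2, val=32
Step 3: lo=0, hi=1, mid=0, val=11

Found at index 0


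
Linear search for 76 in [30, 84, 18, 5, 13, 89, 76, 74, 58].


i=0: 30!=76
i=1: 84!=76
i=2: 18!=76
i=3: 5!=76
i=4: 13!=76
i=5: 89!=76
i=6: 76==76 found!

Found at 6, 7 comps


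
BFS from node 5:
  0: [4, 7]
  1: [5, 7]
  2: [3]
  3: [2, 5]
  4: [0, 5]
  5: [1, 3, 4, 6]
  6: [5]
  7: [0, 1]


Visit 5, enqueue [1, 3, 4, 6]
Visit 1, enqueue [7]
Visit 3, enqueue [2]
Visit 4, enqueue [0]
Visit 6, enqueue []
Visit 7, enqueue []
Visit 2, enqueue []
Visit 0, enqueue []

BFS order: [5, 1, 3, 4, 6, 7, 2, 0]


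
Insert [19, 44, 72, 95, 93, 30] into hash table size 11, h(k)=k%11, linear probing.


Insert 19: h=8 -> slot 8
Insert 44: h=0 -> slot 0
Insert 72: h=6 -> slot 6
Insert 95: h=7 -> slot 7
Insert 93: h=5 -> slot 5
Insert 30: h=8, 1 probes -> slot 9

Table: [44, None, None, None, None, 93, 72, 95, 19, 30, None]


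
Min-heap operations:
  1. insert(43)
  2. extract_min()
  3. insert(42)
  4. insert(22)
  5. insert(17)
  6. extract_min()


insert(43) -> [43]
extract_min()->43, []
insert(42) -> [42]
insert(22) -> [22, 42]
insert(17) -> [17, 42, 22]
extract_min()->17, [22, 42]

Final heap: [22, 42]


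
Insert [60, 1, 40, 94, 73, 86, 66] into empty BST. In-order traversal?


Insert 60: root
Insert 1: L from 60
Insert 40: L from 60 -> R from 1
Insert 94: R from 60
Insert 73: R from 60 -> L from 94
Insert 86: R from 60 -> L from 94 -> R from 73
Insert 66: R from 60 -> L from 94 -> L from 73

In-order: [1, 40, 60, 66, 73, 86, 94]


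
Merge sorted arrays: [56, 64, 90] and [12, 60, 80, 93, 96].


Take 12 from B
Take 56 from A
Take 60 from B
Take 64 from A
Take 80 from B
Take 90 from A

Merged: [12, 56, 60, 64, 80, 90, 93, 96]


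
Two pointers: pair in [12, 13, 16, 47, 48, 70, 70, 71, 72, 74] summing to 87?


lo=0(12)+hi=9(74)=86
lo=1(13)+hi=9(74)=87

Yes: 13+74=87


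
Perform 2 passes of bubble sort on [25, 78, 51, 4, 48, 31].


Initial: [25, 78, 51, 4, 48, 31]
Pass 1: [25, 51, 4, 48, 31, 78] (4 swaps)
Pass 2: [25, 4, 48, 31, 51, 78] (3 swaps)

After 2 passes: [25, 4, 48, 31, 51, 78]


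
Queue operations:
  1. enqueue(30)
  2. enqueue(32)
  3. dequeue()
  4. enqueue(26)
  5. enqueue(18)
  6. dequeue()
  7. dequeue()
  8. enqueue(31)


enqueue(30) -> [30]
enqueue(32) -> [30, 32]
dequeue()->30, [32]
enqueue(26) -> [32, 26]
enqueue(18) -> [32, 26, 18]
dequeue()->32, [26, 18]
dequeue()->26, [18]
enqueue(31) -> [18, 31]

Final queue: [18, 31]


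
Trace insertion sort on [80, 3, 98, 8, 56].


Initial: [80, 3, 98, 8, 56]
Insert 3: [3, 80, 98, 8, 56]
Insert 98: [3, 80, 98, 8, 56]
Insert 8: [3, 8, 80, 98, 56]
Insert 56: [3, 8, 56, 80, 98]

Sorted: [3, 8, 56, 80, 98]


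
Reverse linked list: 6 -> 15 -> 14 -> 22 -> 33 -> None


Step 1: curr=6, set curr.next=prev(None) | reversed so far: 6
Step 2: curr=15, set curr.next=prev(6) | reversed so far: 15 -> 6
Step 3: curr=14, set curr.next=prev(15) | reversed so far: 14 -> 15 -> 6
Step 4: curr=22, set curr.next=prev(14) | reversed so far: 22 -> 14 -> 15 -> 6
Step 5: curr=33, set curr.next=prev(22) | reversed so far: 33 -> 22 -> 14 -> 15 -> 6

33 -> 22 -> 14 -> 15 -> 6 -> None


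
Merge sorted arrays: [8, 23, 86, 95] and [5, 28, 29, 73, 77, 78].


Take 5 from B
Take 8 from A
Take 23 from A
Take 28 from B
Take 29 from B
Take 73 from B
Take 77 from B
Take 78 from B

Merged: [5, 8, 23, 28, 29, 73, 77, 78, 86, 95]


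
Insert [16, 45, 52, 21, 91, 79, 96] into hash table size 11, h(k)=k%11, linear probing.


Insert 16: h=5 -> slot 5
Insert 45: h=1 -> slot 1
Insert 52: h=8 -> slot 8
Insert 21: h=10 -> slot 10
Insert 91: h=3 -> slot 3
Insert 79: h=2 -> slot 2
Insert 96: h=8, 1 probes -> slot 9

Table: [None, 45, 79, 91, None, 16, None, None, 52, 96, 21]


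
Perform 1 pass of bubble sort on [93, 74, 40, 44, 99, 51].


Initial: [93, 74, 40, 44, 99, 51]
Pass 1: [74, 40, 44, 93, 51, 99] (4 swaps)

After 1 pass: [74, 40, 44, 93, 51, 99]


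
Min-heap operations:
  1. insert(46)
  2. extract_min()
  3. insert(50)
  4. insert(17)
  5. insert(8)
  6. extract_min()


insert(46) -> [46]
extract_min()->46, []
insert(50) -> [50]
insert(17) -> [17, 50]
insert(8) -> [8, 50, 17]
extract_min()->8, [17, 50]

Final heap: [17, 50]


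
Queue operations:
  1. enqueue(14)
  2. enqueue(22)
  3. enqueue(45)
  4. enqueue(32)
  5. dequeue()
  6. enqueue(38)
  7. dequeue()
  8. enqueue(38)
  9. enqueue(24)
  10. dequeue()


enqueue(14) -> [14]
enqueue(22) -> [14, 22]
enqueue(45) -> [14, 22, 45]
enqueue(32) -> [14, 22, 45, 32]
dequeue()->14, [22, 45, 32]
enqueue(38) -> [22, 45, 32, 38]
dequeue()->22, [45, 32, 38]
enqueue(38) -> [45, 32, 38, 38]
enqueue(24) -> [45, 32, 38, 38, 24]
dequeue()->45, [32, 38, 38, 24]

Final queue: [32, 38, 38, 24]


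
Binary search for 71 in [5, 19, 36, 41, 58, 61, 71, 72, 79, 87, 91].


Step 1: lo=0, hi=10, mid=5, val=61
Step 2: lo=6, hi=10, mid=8, val=79
Step 3: lo=6, hi=7, mid=6, val=71

Found at index 6


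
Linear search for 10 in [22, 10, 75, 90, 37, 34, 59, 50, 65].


i=0: 22!=10
i=1: 10==10 found!

Found at 1, 2 comps


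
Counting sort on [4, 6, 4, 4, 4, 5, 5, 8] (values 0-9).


Input: [4, 6, 4, 4, 4, 5, 5, 8]
Counts: [0, 0, 0, 0, 4, 2, 1, 0, 1, 0]

Sorted: [4, 4, 4, 4, 5, 5, 6, 8]


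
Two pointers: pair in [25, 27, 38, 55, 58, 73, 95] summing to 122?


lo=0(25)+hi=6(95)=120
lo=1(27)+hi=6(95)=122

Yes: 27+95=122


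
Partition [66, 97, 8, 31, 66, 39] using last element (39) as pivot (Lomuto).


Pivot: 39
  8 <= 39: swap -> [8, 97, 66, 31, 66, 39]
  31 <= 39: swap -> [8, 31, 66, 97, 66, 39]
Place pivot at 2: [8, 31, 39, 97, 66, 66]

Partitioned: [8, 31, 39, 97, 66, 66]


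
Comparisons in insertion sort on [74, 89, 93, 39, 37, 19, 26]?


Algorithm: insertion sort
Input: [74, 89, 93, 39, 37, 19, 26]
Sorted: [19, 26, 37, 39, 74, 89, 93]

20


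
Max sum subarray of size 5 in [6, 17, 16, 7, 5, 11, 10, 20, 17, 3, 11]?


[0:5]: 51
[1:6]: 56
[2:7]: 49
[3:8]: 53
[4:9]: 63
[5:10]: 61
[6:11]: 61

Max: 63 at [4:9]


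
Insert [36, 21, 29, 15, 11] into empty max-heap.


Insert 36: [36]
Insert 21: [36, 21]
Insert 29: [36, 21, 29]
Insert 15: [36, 21, 29, 15]
Insert 11: [36, 21, 29, 15, 11]

Final heap: [36, 21, 29, 15, 11]


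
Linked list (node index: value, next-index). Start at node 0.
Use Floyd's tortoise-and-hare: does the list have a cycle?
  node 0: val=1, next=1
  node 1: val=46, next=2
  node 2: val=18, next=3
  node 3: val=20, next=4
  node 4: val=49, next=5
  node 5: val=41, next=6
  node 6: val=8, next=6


Floyd's tortoise (slow, +1) and hare (fast, +2):
  init: slow=0, fast=0
  step 1: slow=1, fast=2
  step 2: slow=2, fast=4
  step 3: slow=3, fast=6
  step 4: slow=4, fast=6
  step 5: slow=5, fast=6
  step 6: slow=6, fast=6
  slow == fast at node 6: cycle detected

Cycle: yes


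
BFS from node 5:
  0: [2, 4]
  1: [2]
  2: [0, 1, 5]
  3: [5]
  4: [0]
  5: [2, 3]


Visit 5, enqueue [2, 3]
Visit 2, enqueue [0, 1]
Visit 3, enqueue []
Visit 0, enqueue [4]
Visit 1, enqueue []
Visit 4, enqueue []

BFS order: [5, 2, 3, 0, 1, 4]


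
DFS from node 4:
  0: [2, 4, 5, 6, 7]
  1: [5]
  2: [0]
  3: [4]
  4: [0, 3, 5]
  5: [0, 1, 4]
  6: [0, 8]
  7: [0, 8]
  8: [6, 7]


Visit 4, push [5, 3, 0]
Visit 0, push [7, 6, 5, 2]
Visit 2, push []
Visit 5, push [1]
Visit 1, push []
Visit 6, push [8]
Visit 8, push [7]
Visit 7, push []
Visit 3, push []

DFS order: [4, 0, 2, 5, 1, 6, 8, 7, 3]


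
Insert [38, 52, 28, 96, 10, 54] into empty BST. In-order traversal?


Insert 38: root
Insert 52: R from 38
Insert 28: L from 38
Insert 96: R from 38 -> R from 52
Insert 10: L from 38 -> L from 28
Insert 54: R from 38 -> R from 52 -> L from 96

In-order: [10, 28, 38, 52, 54, 96]


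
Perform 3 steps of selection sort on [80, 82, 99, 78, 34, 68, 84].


Initial: [80, 82, 99, 78, 34, 68, 84]
Step 1: min=34 at 4
  Swap: [34, 82, 99, 78, 80, 68, 84]
Step 2: min=68 at 5
  Swap: [34, 68, 99, 78, 80, 82, 84]
Step 3: min=78 at 3
  Swap: [34, 68, 78, 99, 80, 82, 84]

After 3 steps: [34, 68, 78, 99, 80, 82, 84]


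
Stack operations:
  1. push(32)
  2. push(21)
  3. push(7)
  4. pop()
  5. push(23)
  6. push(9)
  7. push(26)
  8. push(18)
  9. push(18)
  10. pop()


push(32) -> [32]
push(21) -> [32, 21]
push(7) -> [32, 21, 7]
pop()->7, [32, 21]
push(23) -> [32, 21, 23]
push(9) -> [32, 21, 23, 9]
push(26) -> [32, 21, 23, 9, 26]
push(18) -> [32, 21, 23, 9, 26, 18]
push(18) -> [32, 21, 23, 9, 26, 18, 18]
pop()->18, [32, 21, 23, 9, 26, 18]

Final stack: [32, 21, 23, 9, 26, 18]


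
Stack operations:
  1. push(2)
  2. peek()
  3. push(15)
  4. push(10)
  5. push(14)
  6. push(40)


push(2) -> [2]
peek()->2
push(15) -> [2, 15]
push(10) -> [2, 15, 10]
push(14) -> [2, 15, 10, 14]
push(40) -> [2, 15, 10, 14, 40]

Final stack: [2, 15, 10, 14, 40]


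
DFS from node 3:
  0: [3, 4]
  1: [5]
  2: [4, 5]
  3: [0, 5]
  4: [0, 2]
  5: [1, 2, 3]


Visit 3, push [5, 0]
Visit 0, push [4]
Visit 4, push [2]
Visit 2, push [5]
Visit 5, push [1]
Visit 1, push []

DFS order: [3, 0, 4, 2, 5, 1]


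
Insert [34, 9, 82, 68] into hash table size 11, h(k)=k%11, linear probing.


Insert 34: h=1 -> slot 1
Insert 9: h=9 -> slot 9
Insert 82: h=5 -> slot 5
Insert 68: h=2 -> slot 2

Table: [None, 34, 68, None, None, 82, None, None, None, 9, None]


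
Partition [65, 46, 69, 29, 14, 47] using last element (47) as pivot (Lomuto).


Pivot: 47
  46 <= 47: swap -> [46, 65, 69, 29, 14, 47]
  29 <= 47: swap -> [46, 29, 69, 65, 14, 47]
  14 <= 47: swap -> [46, 29, 14, 65, 69, 47]
Place pivot at 3: [46, 29, 14, 47, 69, 65]

Partitioned: [46, 29, 14, 47, 69, 65]


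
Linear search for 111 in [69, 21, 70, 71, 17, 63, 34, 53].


i=0: 69!=111
i=1: 21!=111
i=2: 70!=111
i=3: 71!=111
i=4: 17!=111
i=5: 63!=111
i=6: 34!=111
i=7: 53!=111

Not found, 8 comps


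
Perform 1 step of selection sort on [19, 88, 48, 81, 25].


Initial: [19, 88, 48, 81, 25]
Step 1: min=19 at 0
  Swap: [19, 88, 48, 81, 25]

After 1 step: [19, 88, 48, 81, 25]


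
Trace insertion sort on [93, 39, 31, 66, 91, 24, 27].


Initial: [93, 39, 31, 66, 91, 24, 27]
Insert 39: [39, 93, 31, 66, 91, 24, 27]
Insert 31: [31, 39, 93, 66, 91, 24, 27]
Insert 66: [31, 39, 66, 93, 91, 24, 27]
Insert 91: [31, 39, 66, 91, 93, 24, 27]
Insert 24: [24, 31, 39, 66, 91, 93, 27]
Insert 27: [24, 27, 31, 39, 66, 91, 93]

Sorted: [24, 27, 31, 39, 66, 91, 93]


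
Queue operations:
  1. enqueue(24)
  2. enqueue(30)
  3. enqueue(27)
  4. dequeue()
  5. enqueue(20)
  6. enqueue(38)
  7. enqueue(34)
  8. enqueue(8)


enqueue(24) -> [24]
enqueue(30) -> [24, 30]
enqueue(27) -> [24, 30, 27]
dequeue()->24, [30, 27]
enqueue(20) -> [30, 27, 20]
enqueue(38) -> [30, 27, 20, 38]
enqueue(34) -> [30, 27, 20, 38, 34]
enqueue(8) -> [30, 27, 20, 38, 34, 8]

Final queue: [30, 27, 20, 38, 34, 8]


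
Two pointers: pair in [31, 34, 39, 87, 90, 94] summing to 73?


lo=0(31)+hi=5(94)=125
lo=0(31)+hi=4(90)=121
lo=0(31)+hi=3(87)=118
lo=0(31)+hi=2(39)=70
lo=1(34)+hi=2(39)=73

Yes: 34+39=73


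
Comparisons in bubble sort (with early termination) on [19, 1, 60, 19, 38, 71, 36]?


Algorithm: bubble sort (with early termination)
Input: [19, 1, 60, 19, 38, 71, 36]
Sorted: [1, 19, 19, 36, 38, 60, 71]

18


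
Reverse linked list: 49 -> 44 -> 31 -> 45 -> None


Step 1: curr=49, set curr.next=prev(None) | reversed so far: 49
Step 2: curr=44, set curr.next=prev(49) | reversed so far: 44 -> 49
Step 3: curr=31, set curr.next=prev(44) | reversed so far: 31 -> 44 -> 49
Step 4: curr=45, set curr.next=prev(31) | reversed so far: 45 -> 31 -> 44 -> 49

45 -> 31 -> 44 -> 49 -> None


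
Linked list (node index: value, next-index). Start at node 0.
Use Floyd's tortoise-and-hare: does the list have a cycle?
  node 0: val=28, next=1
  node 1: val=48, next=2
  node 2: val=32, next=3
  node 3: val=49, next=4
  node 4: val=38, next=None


Floyd's tortoise (slow, +1) and hare (fast, +2):
  init: slow=0, fast=0
  step 1: slow=1, fast=2
  step 2: slow=2, fast=4
  step 3: fast -> None, no cycle

Cycle: no


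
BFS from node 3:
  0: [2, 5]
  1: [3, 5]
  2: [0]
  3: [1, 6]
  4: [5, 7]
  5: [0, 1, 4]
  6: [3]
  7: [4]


Visit 3, enqueue [1, 6]
Visit 1, enqueue [5]
Visit 6, enqueue []
Visit 5, enqueue [0, 4]
Visit 0, enqueue [2]
Visit 4, enqueue [7]
Visit 2, enqueue []
Visit 7, enqueue []

BFS order: [3, 1, 6, 5, 0, 4, 2, 7]


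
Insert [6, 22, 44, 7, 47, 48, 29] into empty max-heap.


Insert 6: [6]
Insert 22: [22, 6]
Insert 44: [44, 6, 22]
Insert 7: [44, 7, 22, 6]
Insert 47: [47, 44, 22, 6, 7]
Insert 48: [48, 44, 47, 6, 7, 22]
Insert 29: [48, 44, 47, 6, 7, 22, 29]

Final heap: [48, 44, 47, 6, 7, 22, 29]


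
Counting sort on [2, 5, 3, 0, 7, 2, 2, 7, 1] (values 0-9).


Input: [2, 5, 3, 0, 7, 2, 2, 7, 1]
Counts: [1, 1, 3, 1, 0, 1, 0, 2, 0, 0]

Sorted: [0, 1, 2, 2, 2, 3, 5, 7, 7]


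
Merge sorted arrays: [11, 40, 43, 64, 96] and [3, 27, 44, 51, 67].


Take 3 from B
Take 11 from A
Take 27 from B
Take 40 from A
Take 43 from A
Take 44 from B
Take 51 from B
Take 64 from A
Take 67 from B

Merged: [3, 11, 27, 40, 43, 44, 51, 64, 67, 96]


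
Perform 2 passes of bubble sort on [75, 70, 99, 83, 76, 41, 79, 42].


Initial: [75, 70, 99, 83, 76, 41, 79, 42]
Pass 1: [70, 75, 83, 76, 41, 79, 42, 99] (6 swaps)
Pass 2: [70, 75, 76, 41, 79, 42, 83, 99] (4 swaps)

After 2 passes: [70, 75, 76, 41, 79, 42, 83, 99]


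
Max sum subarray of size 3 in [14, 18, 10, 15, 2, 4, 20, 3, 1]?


[0:3]: 42
[1:4]: 43
[2:5]: 27
[3:6]: 21
[4:7]: 26
[5:8]: 27
[6:9]: 24

Max: 43 at [1:4]


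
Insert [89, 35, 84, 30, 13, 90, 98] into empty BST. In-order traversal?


Insert 89: root
Insert 35: L from 89
Insert 84: L from 89 -> R from 35
Insert 30: L from 89 -> L from 35
Insert 13: L from 89 -> L from 35 -> L from 30
Insert 90: R from 89
Insert 98: R from 89 -> R from 90

In-order: [13, 30, 35, 84, 89, 90, 98]


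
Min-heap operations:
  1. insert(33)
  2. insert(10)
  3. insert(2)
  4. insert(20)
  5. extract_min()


insert(33) -> [33]
insert(10) -> [10, 33]
insert(2) -> [2, 33, 10]
insert(20) -> [2, 20, 10, 33]
extract_min()->2, [10, 20, 33]

Final heap: [10, 20, 33]


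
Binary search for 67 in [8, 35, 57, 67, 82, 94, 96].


Step 1: lo=0, hi=6, mid=3, val=67

Found at index 3


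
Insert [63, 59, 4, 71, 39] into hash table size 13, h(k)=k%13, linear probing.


Insert 63: h=11 -> slot 11
Insert 59: h=7 -> slot 7
Insert 4: h=4 -> slot 4
Insert 71: h=6 -> slot 6
Insert 39: h=0 -> slot 0

Table: [39, None, None, None, 4, None, 71, 59, None, None, None, 63, None]


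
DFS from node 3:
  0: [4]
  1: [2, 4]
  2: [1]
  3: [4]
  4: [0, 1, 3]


Visit 3, push [4]
Visit 4, push [1, 0]
Visit 0, push []
Visit 1, push [2]
Visit 2, push []

DFS order: [3, 4, 0, 1, 2]


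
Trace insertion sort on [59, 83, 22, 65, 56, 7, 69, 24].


Initial: [59, 83, 22, 65, 56, 7, 69, 24]
Insert 83: [59, 83, 22, 65, 56, 7, 69, 24]
Insert 22: [22, 59, 83, 65, 56, 7, 69, 24]
Insert 65: [22, 59, 65, 83, 56, 7, 69, 24]
Insert 56: [22, 56, 59, 65, 83, 7, 69, 24]
Insert 7: [7, 22, 56, 59, 65, 83, 69, 24]
Insert 69: [7, 22, 56, 59, 65, 69, 83, 24]
Insert 24: [7, 22, 24, 56, 59, 65, 69, 83]

Sorted: [7, 22, 24, 56, 59, 65, 69, 83]


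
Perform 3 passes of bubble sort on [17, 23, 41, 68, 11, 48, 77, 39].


Initial: [17, 23, 41, 68, 11, 48, 77, 39]
Pass 1: [17, 23, 41, 11, 48, 68, 39, 77] (3 swaps)
Pass 2: [17, 23, 11, 41, 48, 39, 68, 77] (2 swaps)
Pass 3: [17, 11, 23, 41, 39, 48, 68, 77] (2 swaps)

After 3 passes: [17, 11, 23, 41, 39, 48, 68, 77]


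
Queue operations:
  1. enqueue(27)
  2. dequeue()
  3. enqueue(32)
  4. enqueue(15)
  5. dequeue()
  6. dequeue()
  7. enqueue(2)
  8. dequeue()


enqueue(27) -> [27]
dequeue()->27, []
enqueue(32) -> [32]
enqueue(15) -> [32, 15]
dequeue()->32, [15]
dequeue()->15, []
enqueue(2) -> [2]
dequeue()->2, []

Final queue: []


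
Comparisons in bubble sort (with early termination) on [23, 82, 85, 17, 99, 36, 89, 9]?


Algorithm: bubble sort (with early termination)
Input: [23, 82, 85, 17, 99, 36, 89, 9]
Sorted: [9, 17, 23, 36, 82, 85, 89, 99]

28


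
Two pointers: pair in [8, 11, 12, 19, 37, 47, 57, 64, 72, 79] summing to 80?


lo=0(8)+hi=9(79)=87
lo=0(8)+hi=8(72)=80

Yes: 8+72=80


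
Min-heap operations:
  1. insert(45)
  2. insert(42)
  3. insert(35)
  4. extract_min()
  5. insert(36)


insert(45) -> [45]
insert(42) -> [42, 45]
insert(35) -> [35, 45, 42]
extract_min()->35, [42, 45]
insert(36) -> [36, 45, 42]

Final heap: [36, 45, 42]


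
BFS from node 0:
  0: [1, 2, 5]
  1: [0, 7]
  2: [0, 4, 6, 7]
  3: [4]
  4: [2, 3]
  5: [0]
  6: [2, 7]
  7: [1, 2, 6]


Visit 0, enqueue [1, 2, 5]
Visit 1, enqueue [7]
Visit 2, enqueue [4, 6]
Visit 5, enqueue []
Visit 7, enqueue []
Visit 4, enqueue [3]
Visit 6, enqueue []
Visit 3, enqueue []

BFS order: [0, 1, 2, 5, 7, 4, 6, 3]


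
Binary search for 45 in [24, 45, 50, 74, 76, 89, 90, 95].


Step 1: lo=0, hi=7, mid=3, val=74
Step 2: lo=0, hi=2, mid=1, val=45

Found at index 1


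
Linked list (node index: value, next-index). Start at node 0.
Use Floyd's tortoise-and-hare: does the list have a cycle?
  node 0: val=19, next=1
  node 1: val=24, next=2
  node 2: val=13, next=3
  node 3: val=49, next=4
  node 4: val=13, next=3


Floyd's tortoise (slow, +1) and hare (fast, +2):
  init: slow=0, fast=0
  step 1: slow=1, fast=2
  step 2: slow=2, fast=4
  step 3: slow=3, fast=4
  step 4: slow=4, fast=4
  slow == fast at node 4: cycle detected

Cycle: yes


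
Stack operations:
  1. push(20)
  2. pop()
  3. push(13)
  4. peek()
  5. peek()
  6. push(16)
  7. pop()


push(20) -> [20]
pop()->20, []
push(13) -> [13]
peek()->13
peek()->13
push(16) -> [13, 16]
pop()->16, [13]

Final stack: [13]


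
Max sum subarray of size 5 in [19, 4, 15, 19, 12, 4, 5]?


[0:5]: 69
[1:6]: 54
[2:7]: 55

Max: 69 at [0:5]


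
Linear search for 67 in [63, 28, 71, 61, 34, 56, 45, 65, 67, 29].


i=0: 63!=67
i=1: 28!=67
i=2: 71!=67
i=3: 61!=67
i=4: 34!=67
i=5: 56!=67
i=6: 45!=67
i=7: 65!=67
i=8: 67==67 found!

Found at 8, 9 comps
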